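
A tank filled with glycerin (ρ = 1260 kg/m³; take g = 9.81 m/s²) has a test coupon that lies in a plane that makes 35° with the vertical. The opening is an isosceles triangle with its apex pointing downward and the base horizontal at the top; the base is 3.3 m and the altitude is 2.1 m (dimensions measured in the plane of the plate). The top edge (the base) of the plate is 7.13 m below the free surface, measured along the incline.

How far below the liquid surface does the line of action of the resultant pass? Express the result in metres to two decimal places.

γ = ρg = 1260 × 9.81 / 1000 = 12.3606 kN/m³.
The plate makes 35° with the vertical, i.e. θ = 90° − 35° = 55° to the horizontal. Measuring y along the incline from the free-surface line, vertical depth h = y·sinθ with sinθ = 0.819152.
With the apex down, the centroid sits h/3 = 2.1/3 = 0.7 m below the base (the top edge), so y_c = 7.13 + 0.7 = 7.83 m and h_c = 7.83 × 0.819152 = 6.41396 m.
A = ½ × 3.3 × 2.1 = 3.465 m².
Resultant F = γ·h_c·A = 12.3606 × 6.41396 × 3.465 = 274.707 kN.
I_c = b·h³/36 = 3.3 × 2.1³/36 = 0.848925 m⁴.
Centre of pressure: y_p = y_c + I_c/(y_c·A) = 7.83 + 0.848925/(7.83 × 3.465) = 7.83 + 0.0312899 = 7.86129 m along the plane.
Vertically, h_p = y_p·sinθ = 7.86129 × 0.819152 = 6.43959 m.

h_p = 6.44 m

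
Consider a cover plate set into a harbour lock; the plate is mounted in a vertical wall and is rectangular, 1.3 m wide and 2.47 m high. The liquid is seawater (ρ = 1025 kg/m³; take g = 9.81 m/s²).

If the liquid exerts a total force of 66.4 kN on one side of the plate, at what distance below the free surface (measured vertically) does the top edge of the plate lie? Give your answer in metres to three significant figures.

γ = ρg = 1025 × 9.81 / 1000 = 10.05525 kN/m³.
A = 1.3 × 2.47 = 3.211 m².
From F = γ·h_c·A, the centroid depth is h_c = 66.4/(10.05525 × 3.211) = 2.05653 m.
The centroid lies 2.47/2 = 1.235 m below the top edge, so the top edge sits at h_top = 2.05653 − 1.235 = 0.82153 m below the surface.

d_top ≈ 0.822 m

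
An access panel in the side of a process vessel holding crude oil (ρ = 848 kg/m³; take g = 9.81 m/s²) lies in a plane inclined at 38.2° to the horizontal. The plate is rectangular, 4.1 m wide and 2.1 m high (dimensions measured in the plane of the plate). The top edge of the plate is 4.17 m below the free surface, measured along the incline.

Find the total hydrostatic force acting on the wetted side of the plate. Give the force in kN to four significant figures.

F ≈ 231.2 kN

γ = ρg = 848 × 9.81 / 1000 = 8.31888 kN/m³.
Let θ = 38.2° be the plate's angle to the horizontal; measure y along the incline from where the plane meets the free surface. Vertical depth h = y·sinθ with sinθ = 0.618408.
The centroid lies 2.1/2 = 1.05 m below the top edge, so y_c = 4.17 + 1.05 = 5.22 m and h_c = 5.22 × 0.618408 = 3.22809 m.
A = 4.1 × 2.1 = 8.61 m².
Resultant F = γ·h_c·A = 8.31888 × 3.22809 × 8.61 = 231.214 kN.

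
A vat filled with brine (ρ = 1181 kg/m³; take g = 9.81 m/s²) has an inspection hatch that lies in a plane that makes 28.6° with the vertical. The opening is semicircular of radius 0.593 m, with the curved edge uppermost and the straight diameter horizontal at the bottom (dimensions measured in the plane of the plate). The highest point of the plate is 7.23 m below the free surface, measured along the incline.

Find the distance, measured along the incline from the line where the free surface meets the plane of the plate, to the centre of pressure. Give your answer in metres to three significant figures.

y_p = 7.57 m

γ = ρg = 1181 × 9.81 / 1000 = 11.58561 kN/m³.
The plate makes 28.6° with the vertical, i.e. θ = 90° − 28.6° = 61.4° to the horizontal. Measuring y along the incline from the free-surface line, vertical depth h = y·sinθ with sinθ = 0.877983.
The centroid lies 4r/(3π) = 0.251677 m above the diameter, so r − 4r/(3π) = 0.593 − 0.251677 = 0.341323 m below the topmost point, so y_c = 7.23 + 0.341323 = 7.57132 m and h_c = 7.57132 × 0.877983 = 6.64749 m.
A = πr²/2 = π × 0.593²/2 = 0.552369 m².
Resultant F = γ·h_c·A = 11.58561 × 6.64749 × 0.552369 = 42.5408 kN.
I_c = (π/8 − 8/(9π))·r⁴ = 0.109757 × 0.593⁴ = 0.0135722 m⁴.
Centre of pressure: y_p = y_c + I_c/(y_c·A) = 7.57132 + 0.0135722/(7.57132 × 0.552369) = 7.57132 + 0.00324526 = 7.57457 m along the plane.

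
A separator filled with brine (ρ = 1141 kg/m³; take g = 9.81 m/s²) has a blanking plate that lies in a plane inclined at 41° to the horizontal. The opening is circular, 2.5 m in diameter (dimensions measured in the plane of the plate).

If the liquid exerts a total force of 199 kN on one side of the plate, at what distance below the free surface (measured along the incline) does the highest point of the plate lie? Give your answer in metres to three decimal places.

y_top ≈ 4.271 m

γ = ρg = 1141 × 9.81 / 1000 = 11.19321 kN/m³.
A = π(1.25)² = 4.90874 m².
From F = γ·h_c·A, the centroid depth is h_c = 199/(11.19321 × 4.90874) = 3.62183 m.
Let θ = 41° be the plate's angle to the horizontal; measure y along the incline from where the plane meets the free surface. Vertical depth h = y·sinθ with sinθ = 0.656059.
Along the incline, y_c = h_c/sinθ = 3.62183/0.656059 = 5.52059 m.
The centroid is at the centre, 1.25 m below the top of the plate, so the highest point sits at y_top = 5.52059 − 1.25 = 4.27059 m along the incline.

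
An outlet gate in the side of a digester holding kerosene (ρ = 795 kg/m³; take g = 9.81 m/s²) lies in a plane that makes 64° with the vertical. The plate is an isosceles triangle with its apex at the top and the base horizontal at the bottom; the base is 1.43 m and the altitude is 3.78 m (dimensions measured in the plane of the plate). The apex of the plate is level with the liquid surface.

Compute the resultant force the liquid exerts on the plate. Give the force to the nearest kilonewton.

γ = ρg = 795 × 9.81 / 1000 = 7.79895 kN/m³.
The plate makes 64° with the vertical, i.e. θ = 90° − 64° = 26° to the horizontal. Measuring y along the incline from the free-surface line, vertical depth h = y·sinθ with sinθ = 0.438371.
With the apex up, the centroid sits 2h/3 = 2 × 3.78/3 = 2.52 m below the apex, so y_c = 2.52 m and h_c = 2.52 × 0.438371 = 1.10469 m.
A = ½ × 1.43 × 3.78 = 2.7027 m².
Resultant F = γ·h_c·A = 7.79895 × 1.10469 × 2.7027 = 23.2849 kN.

F ≈ 23 kN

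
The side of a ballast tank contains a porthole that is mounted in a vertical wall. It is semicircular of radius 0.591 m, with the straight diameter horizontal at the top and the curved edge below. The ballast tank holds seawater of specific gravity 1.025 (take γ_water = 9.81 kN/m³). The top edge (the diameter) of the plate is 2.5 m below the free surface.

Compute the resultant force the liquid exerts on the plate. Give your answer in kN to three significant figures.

γ = 1.025 × 9.81 = 10.05525 kN/m³.
The centroid of a semicircle lies 4r/(3π) = 0.250828 m from the diameter, here below the top edge, so the centroid depth is h_c = 2.5 + 0.250828 = 2.75083 m.
A = πr²/2 = π × 0.591²/2 = 0.548649 m².
Resultant F = γ·h_c·A = 10.05525 × 2.75083 × 0.548649 = 15.1758 kN.

F ≈ 15.2 kN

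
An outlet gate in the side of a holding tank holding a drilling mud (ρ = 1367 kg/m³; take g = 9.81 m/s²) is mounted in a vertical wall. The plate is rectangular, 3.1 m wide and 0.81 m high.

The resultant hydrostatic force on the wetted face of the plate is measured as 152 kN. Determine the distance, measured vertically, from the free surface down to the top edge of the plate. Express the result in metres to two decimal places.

d_top ≈ 4.11 m

γ = ρg = 1367 × 9.81 / 1000 = 13.41027 kN/m³.
A = 3.1 × 0.81 = 2.511 m².
From F = γ·h_c·A, the centroid depth is h_c = 152/(13.41027 × 2.511) = 4.51398 m.
The centroid lies 0.81/2 = 0.405 m below the top edge, so the top edge sits at h_top = 4.51398 − 0.405 = 4.10898 m below the surface.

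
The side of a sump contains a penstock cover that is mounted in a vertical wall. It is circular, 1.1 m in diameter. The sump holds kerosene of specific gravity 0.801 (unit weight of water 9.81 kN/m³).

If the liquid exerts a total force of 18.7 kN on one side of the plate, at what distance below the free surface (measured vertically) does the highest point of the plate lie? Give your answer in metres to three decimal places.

d_top ≈ 1.954 m

γ = 0.801 × 9.81 = 7.85781 kN/m³.
A = π(0.55)² = 0.950332 m².
From F = γ·h_c·A, the centroid depth is h_c = 18.7/(7.85781 × 0.950332) = 2.50418 m.
The centroid is at the centre, 0.55 m below the top of the plate, so the highest point sits at h_top = 2.50418 − 0.55 = 1.95418 m below the surface.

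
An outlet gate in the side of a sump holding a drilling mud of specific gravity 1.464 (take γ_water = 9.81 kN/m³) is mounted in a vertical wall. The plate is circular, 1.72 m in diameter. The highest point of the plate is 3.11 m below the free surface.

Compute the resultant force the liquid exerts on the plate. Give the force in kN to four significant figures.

γ = 1.464 × 9.81 = 14.36184 kN/m³.
The centroid is at the centre, 0.86 m below the top of the plate, so the centroid depth is h_c = 3.11 + 0.86 = 3.97 m.
A = π(0.86)² = 2.32352 m².
Resultant F = γ·h_c·A = 14.36184 × 3.97 × 2.32352 = 132.479 kN.

F ≈ 132.5 kN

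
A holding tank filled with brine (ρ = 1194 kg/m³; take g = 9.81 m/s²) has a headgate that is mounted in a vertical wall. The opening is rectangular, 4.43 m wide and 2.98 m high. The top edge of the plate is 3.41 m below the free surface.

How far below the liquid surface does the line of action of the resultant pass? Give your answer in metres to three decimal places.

h_p = 5.051 m

γ = ρg = 1194 × 9.81 / 1000 = 11.71314 kN/m³.
The centroid lies 2.98/2 = 1.49 m below the top edge, so the centroid depth is h_c = 3.41 + 1.49 = 4.9 m.
A = 4.43 × 2.98 = 13.2014 m².
Resultant F = γ·h_c·A = 11.71314 × 4.9 × 13.2014 = 757.686 kN.
I_c = b·h³/12 = 4.43 × 2.98³/12 = 9.76948 m⁴.
Centre of pressure: y_p = y_c + I_c/(y_c·A) = 4.9 + 9.76948/(4.9 × 13.2014) = 4.9 + 0.151027 = 5.05103 m along the plane.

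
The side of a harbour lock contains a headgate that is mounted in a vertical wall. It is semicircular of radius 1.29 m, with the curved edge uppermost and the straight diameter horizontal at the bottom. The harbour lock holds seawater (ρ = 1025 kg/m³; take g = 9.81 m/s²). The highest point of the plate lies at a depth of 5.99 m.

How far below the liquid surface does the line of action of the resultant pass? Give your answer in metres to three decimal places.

γ = ρg = 1025 × 9.81 / 1000 = 10.05525 kN/m³.
The centroid lies 4r/(3π) = 0.547493 m above the diameter, so r − 4r/(3π) = 1.29 − 0.547493 = 0.742507 m below the topmost point, so the centroid depth is h_c = 5.99 + 0.742507 = 6.73251 m.
A = πr²/2 = π × 1.29²/2 = 2.61396 m².
Resultant F = γ·h_c·A = 10.05525 × 6.73251 × 2.61396 = 176.957 kN.
I_c = (π/8 − 8/(9π))·r⁴ = 0.109757 × 1.29⁴ = 0.303942 m⁴.
Centre of pressure: y_p = y_c + I_c/(y_c·A) = 6.73251 + 0.303942/(6.73251 × 2.61396) = 6.73251 + 0.0172709 = 6.74978 m along the plane.

h_p = 6.750 m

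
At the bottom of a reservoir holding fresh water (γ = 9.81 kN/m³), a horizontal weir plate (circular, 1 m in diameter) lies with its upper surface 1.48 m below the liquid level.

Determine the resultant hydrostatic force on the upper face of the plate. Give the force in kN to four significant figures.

γ = 9.81 kN/m³.
The plate is horizontal, so pressure is uniform at p = γ·h = 9.81 × 1.48 = 14.5188 kN/m².
A = π(0.5)² = 0.785398 m².
F = p·A = 14.5188 × 0.785398 = 11.403 kN.

F ≈ 11.40 kN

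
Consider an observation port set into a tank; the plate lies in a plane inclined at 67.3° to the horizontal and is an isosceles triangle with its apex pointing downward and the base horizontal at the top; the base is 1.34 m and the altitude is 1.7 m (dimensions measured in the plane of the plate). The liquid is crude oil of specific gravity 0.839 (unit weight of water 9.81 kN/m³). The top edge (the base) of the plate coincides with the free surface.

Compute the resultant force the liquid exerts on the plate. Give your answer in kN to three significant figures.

F ≈ 4.90 kN

γ = 0.839 × 9.81 = 8.23059 kN/m³.
Let θ = 67.3° be the plate's angle to the horizontal; measure y along the incline from where the plane meets the free surface. Vertical depth h = y·sinθ with sinθ = 0.922538.
With the apex down, the centroid sits h/3 = 1.7/3 = 0.566667 m below the base (the top edge), so y_c = 0.566667 m and h_c = 0.566667 × 0.922538 = 0.522772 m.
A = ½ × 1.34 × 1.7 = 1.139 m².
Resultant F = γ·h_c·A = 8.23059 × 0.522772 × 1.139 = 4.9008 kN.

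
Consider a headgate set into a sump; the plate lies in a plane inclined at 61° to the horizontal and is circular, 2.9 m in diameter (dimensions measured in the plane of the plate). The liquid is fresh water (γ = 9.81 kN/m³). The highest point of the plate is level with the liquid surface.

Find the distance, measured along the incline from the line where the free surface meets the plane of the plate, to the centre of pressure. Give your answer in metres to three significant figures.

γ = 9.81 kN/m³.
Let θ = 61° be the plate's angle to the horizontal; measure y along the incline from where the plane meets the free surface. Vertical depth h = y·sinθ with sinθ = 0.874620.
The centroid is at the centre, 1.45 m below the top of the plate, so y_c = 1.45 m and h_c = 1.45 × 0.874620 = 1.2682 m.
A = π(1.45)² = 6.6052 m².
Resultant F = γ·h_c·A = 9.81 × 1.2682 × 6.6052 = 82.1756 kN.
I_c = πr⁴/4 = π × 1.45⁴/4 = 3.47186 m⁴.
Centre of pressure: y_p = y_c + I_c/(y_c·A) = 1.45 + 3.47186/(1.45 × 6.6052) = 1.45 + 0.3625 = 1.8125 m along the plane.

y_p = 1.81 m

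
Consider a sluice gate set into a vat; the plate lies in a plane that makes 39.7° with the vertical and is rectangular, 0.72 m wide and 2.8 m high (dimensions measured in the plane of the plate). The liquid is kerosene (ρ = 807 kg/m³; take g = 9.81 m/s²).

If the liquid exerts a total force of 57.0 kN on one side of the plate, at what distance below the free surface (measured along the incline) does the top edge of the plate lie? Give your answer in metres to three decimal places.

y_top ≈ 3.242 m

γ = ρg = 807 × 9.81 / 1000 = 7.91667 kN/m³.
A = 0.72 × 2.8 = 2.016 m².
From F = γ·h_c·A, the centroid depth is h_c = 57.0/(7.91667 × 2.016) = 3.57143 m.
The plate makes 39.7° with the vertical, i.e. θ = 90° − 39.7° = 50.3° to the horizontal. Measuring y along the incline from the free-surface line, vertical depth h = y·sinθ with sinθ = 0.769400.
Along the incline, y_c = h_c/sinθ = 3.57143/0.769400 = 4.64184 m.
The centroid lies 2.8/2 = 1.4 m below the top edge, so the top edge sits at y_top = 4.64184 − 1.4 = 3.24184 m along the incline.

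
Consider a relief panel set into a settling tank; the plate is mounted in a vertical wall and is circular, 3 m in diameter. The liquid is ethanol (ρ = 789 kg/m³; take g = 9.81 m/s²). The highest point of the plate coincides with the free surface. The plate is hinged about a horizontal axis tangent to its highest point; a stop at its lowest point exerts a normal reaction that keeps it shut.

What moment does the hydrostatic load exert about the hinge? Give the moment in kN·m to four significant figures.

M ≈ 153.9 kN·m

γ = ρg = 789 × 9.81 / 1000 = 7.74009 kN/m³.
The centroid is at the centre, 1.5 m below the top of the plate, so the centroid depth is h_c = 1.5 m.
A = π(1.5)² = 7.06858 m².
Resultant F = γ·h_c·A = 7.74009 × 1.5 × 7.06858 = 82.0672 kN.
I_c = πr⁴/4 = π × 1.5⁴/4 = 3.97608 m⁴.
Centre of pressure: y_p = y_c + I_c/(y_c·A) = 1.5 + 3.97608/(1.5 × 7.06858) = 1.5 + 0.375 = 1.875 m along the plane.
The resultant acts 1.5 + 0.375 = 1.875 m (along the plate) below the hinge at the top edge, so the moment about the hinge is M = F × 1.875 = 82.0672 × 1.875 = 153.876 kN·m.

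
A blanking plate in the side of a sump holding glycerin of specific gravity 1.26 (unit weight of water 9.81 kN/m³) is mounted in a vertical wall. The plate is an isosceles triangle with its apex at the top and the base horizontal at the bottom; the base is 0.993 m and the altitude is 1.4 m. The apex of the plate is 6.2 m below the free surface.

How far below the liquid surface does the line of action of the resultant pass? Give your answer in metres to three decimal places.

h_p = 7.149 m

γ = 1.26 × 9.81 = 12.3606 kN/m³.
With the apex up, the centroid sits 2h/3 = 2 × 1.4/3 = 0.933333 m below the apex, so the centroid depth is h_c = 6.2 + 0.933333 = 7.13333 m.
A = ½ × 0.993 × 1.4 = 0.6951 m².
Resultant F = γ·h_c·A = 12.3606 × 7.13333 × 0.6951 = 61.2885 kN.
I_c = b·h³/36 = 0.993 × 1.4³/36 = 0.0756887 m⁴.
Centre of pressure: y_p = y_c + I_c/(y_c·A) = 7.13333 + 0.0756887/(7.13333 × 0.6951) = 7.13333 + 0.0152648 = 7.14859 m along the plane.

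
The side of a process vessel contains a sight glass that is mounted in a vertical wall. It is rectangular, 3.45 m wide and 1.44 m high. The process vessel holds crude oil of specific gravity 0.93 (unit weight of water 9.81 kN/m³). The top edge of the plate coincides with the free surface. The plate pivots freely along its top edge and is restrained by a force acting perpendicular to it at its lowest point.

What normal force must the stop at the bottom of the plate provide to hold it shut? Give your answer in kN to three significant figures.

P ≈ 21.8 kN

γ = 0.93 × 9.81 = 9.1233 kN/m³.
The centroid lies 1.44/2 = 0.72 m below the top edge, so the centroid depth is h_c = 0.72 m.
A = 3.45 × 1.44 = 4.968 m².
Resultant F = γ·h_c·A = 9.1233 × 0.72 × 4.968 = 32.6337 kN.
I_c = b·h³/12 = 3.45 × 1.44³/12 = 0.85847 m⁴.
Centre of pressure: y_p = y_c + I_c/(y_c·A) = 0.72 + 0.85847/(0.72 × 4.968) = 0.72 + 0.24 = 0.96 m along the plane.
The resultant acts 0.72 + 0.24 = 0.96 m (along the plate) below the hinge at the top edge, so the moment about the hinge is M = F × 0.96 = 32.6337 × 0.96 = 31.3284 kN·m.
A normal force at the bottom, 1.44 m from the hinge, must supply this moment: P = 31.3284/1.44 = 21.7558 kN.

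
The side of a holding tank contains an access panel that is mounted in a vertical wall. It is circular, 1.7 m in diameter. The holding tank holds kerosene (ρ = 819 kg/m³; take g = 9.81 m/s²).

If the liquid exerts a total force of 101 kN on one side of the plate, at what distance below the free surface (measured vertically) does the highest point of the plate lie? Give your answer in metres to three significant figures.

d_top ≈ 4.69 m

γ = ρg = 819 × 9.81 / 1000 = 8.03439 kN/m³.
A = π(0.85)² = 2.2698 m².
From F = γ·h_c·A, the centroid depth is h_c = 101/(8.03439 × 2.2698) = 5.53836 m.
The centroid is at the centre, 0.85 m below the top of the plate, so the highest point sits at h_top = 5.53836 − 0.85 = 4.68836 m below the surface.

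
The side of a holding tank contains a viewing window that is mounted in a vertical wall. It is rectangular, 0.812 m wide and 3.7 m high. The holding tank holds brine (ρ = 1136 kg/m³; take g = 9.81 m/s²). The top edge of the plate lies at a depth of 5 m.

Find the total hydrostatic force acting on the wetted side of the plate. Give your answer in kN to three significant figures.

F ≈ 229 kN

γ = ρg = 1136 × 9.81 / 1000 = 11.14416 kN/m³.
The centroid lies 3.7/2 = 1.85 m below the top edge, so the centroid depth is h_c = 5 + 1.85 = 6.85 m.
A = 0.812 × 3.7 = 3.0044 m².
Resultant F = γ·h_c·A = 11.14416 × 6.85 × 3.0044 = 229.348 kN.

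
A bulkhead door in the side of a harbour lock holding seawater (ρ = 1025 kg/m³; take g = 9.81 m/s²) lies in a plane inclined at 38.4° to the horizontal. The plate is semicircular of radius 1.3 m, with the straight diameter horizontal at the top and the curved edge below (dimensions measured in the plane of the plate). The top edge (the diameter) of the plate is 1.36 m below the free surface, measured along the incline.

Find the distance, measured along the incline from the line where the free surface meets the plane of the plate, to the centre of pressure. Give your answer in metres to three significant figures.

y_p = 1.97 m

γ = ρg = 1025 × 9.81 / 1000 = 10.05525 kN/m³.
Let θ = 38.4° be the plate's angle to the horizontal; measure y along the incline from where the plane meets the free surface. Vertical depth h = y·sinθ with sinθ = 0.621148.
The centroid of a semicircle lies 4r/(3π) = 0.551737 m from the diameter, here below the top edge, so y_c = 1.36 + 0.551737 = 1.91174 m and h_c = 1.91174 × 0.621148 = 1.18747 m.
A = πr²/2 = π × 1.3²/2 = 2.65465 m².
Resultant F = γ·h_c·A = 10.05525 × 1.18747 × 2.65465 = 31.6973 kN.
I_c = (π/8 − 8/(9π))·r⁴ = 0.109757 × 1.3⁴ = 0.313477 m⁴.
Centre of pressure: y_p = y_c + I_c/(y_c·A) = 1.91174 + 0.313477/(1.91174 × 2.65465) = 1.91174 + 0.0617689 = 1.97351 m along the plane.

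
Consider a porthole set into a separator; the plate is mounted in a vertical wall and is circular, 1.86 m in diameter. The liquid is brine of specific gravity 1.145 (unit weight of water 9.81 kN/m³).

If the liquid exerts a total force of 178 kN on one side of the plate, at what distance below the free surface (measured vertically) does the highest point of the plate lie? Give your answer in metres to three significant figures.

γ = 1.145 × 9.81 = 11.23245 kN/m³.
A = π(0.93)² = 2.71716 m².
From F = γ·h_c·A, the centroid depth is h_c = 178/(11.23245 × 2.71716) = 5.83217 m.
The centroid is at the centre, 0.93 m below the top of the plate, so the highest point sits at h_top = 5.83217 − 0.93 = 4.90217 m below the surface.

d_top ≈ 4.90 m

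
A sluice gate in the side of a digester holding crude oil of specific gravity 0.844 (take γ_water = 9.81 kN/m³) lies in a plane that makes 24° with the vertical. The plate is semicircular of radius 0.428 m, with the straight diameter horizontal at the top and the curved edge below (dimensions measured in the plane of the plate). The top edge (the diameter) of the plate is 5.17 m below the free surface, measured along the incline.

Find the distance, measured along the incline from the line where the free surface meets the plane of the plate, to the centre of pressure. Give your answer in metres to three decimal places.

y_p = 5.354 m

γ = 0.844 × 9.81 = 8.27964 kN/m³.
The plate makes 24° with the vertical, i.e. θ = 90° − 24° = 66° to the horizontal. Measuring y along the incline from the free-surface line, vertical depth h = y·sinθ with sinθ = 0.913545.
The centroid of a semicircle lies 4r/(3π) = 0.181649 m from the diameter, here below the top edge, so y_c = 5.17 + 0.181649 = 5.35165 m and h_c = 5.35165 × 0.913545 = 4.88897 m.
A = πr²/2 = π × 0.428²/2 = 0.287745 m².
Resultant F = γ·h_c·A = 8.27964 × 4.88897 × 0.287745 = 11.6476 kN.
I_c = (π/8 − 8/(9π))·r⁴ = 0.109757 × 0.428⁴ = 0.00368305 m⁴.
Centre of pressure: y_p = y_c + I_c/(y_c·A) = 5.35165 + 0.00368305/(5.35165 × 0.287745) = 5.35165 + 0.00239173 = 5.35404 m along the plane.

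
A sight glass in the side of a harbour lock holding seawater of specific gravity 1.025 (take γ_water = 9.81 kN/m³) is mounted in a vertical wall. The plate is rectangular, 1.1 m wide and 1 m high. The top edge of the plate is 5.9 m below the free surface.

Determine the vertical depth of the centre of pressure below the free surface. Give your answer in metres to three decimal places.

γ = 1.025 × 9.81 = 10.05525 kN/m³.
The centroid lies 1/2 = 0.5 m below the top edge, so the centroid depth is h_c = 5.9 + 0.5 = 6.4 m.
A = 1.1 × 1 = 1.1 m².
Resultant F = γ·h_c·A = 10.05525 × 6.4 × 1.1 = 70.789 kN.
I_c = b·h³/12 = 1.1 × 1³/12 = 0.0916667 m⁴.
Centre of pressure: y_p = y_c + I_c/(y_c·A) = 6.4 + 0.0916667/(6.4 × 1.1) = 6.4 + 0.0130208 = 6.41302 m along the plane.

h_p = 6.413 m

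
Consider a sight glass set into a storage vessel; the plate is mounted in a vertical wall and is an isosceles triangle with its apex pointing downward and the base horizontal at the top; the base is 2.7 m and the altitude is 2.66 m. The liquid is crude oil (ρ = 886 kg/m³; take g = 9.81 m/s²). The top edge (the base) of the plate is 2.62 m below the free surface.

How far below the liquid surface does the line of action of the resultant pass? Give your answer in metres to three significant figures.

h_p = 3.62 m

γ = ρg = 886 × 9.81 / 1000 = 8.69166 kN/m³.
With the apex down, the centroid sits h/3 = 2.66/3 = 0.886667 m below the base (the top edge), so the centroid depth is h_c = 2.62 + 0.886667 = 3.50667 m.
A = ½ × 2.7 × 2.66 = 3.591 m².
Resultant F = γ·h_c·A = 8.69166 × 3.50667 × 3.591 = 109.449 kN.
I_c = b·h³/36 = 2.7 × 2.66³/36 = 1.41158 m⁴.
Centre of pressure: y_p = y_c + I_c/(y_c·A) = 3.50667 + 1.41158/(3.50667 × 3.591) = 3.50667 + 0.112097 = 3.61877 m along the plane.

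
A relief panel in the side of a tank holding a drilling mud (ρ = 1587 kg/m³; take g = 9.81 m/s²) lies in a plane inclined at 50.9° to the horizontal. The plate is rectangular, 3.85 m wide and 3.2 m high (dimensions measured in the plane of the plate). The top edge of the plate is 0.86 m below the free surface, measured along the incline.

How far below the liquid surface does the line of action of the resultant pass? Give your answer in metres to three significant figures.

h_p = 2.18 m

γ = ρg = 1587 × 9.81 / 1000 = 15.56847 kN/m³.
Let θ = 50.9° be the plate's angle to the horizontal; measure y along the incline from where the plane meets the free surface. Vertical depth h = y·sinθ with sinθ = 0.776046.
The centroid lies 3.2/2 = 1.6 m below the top edge, so y_c = 0.86 + 1.6 = 2.46 m and h_c = 2.46 × 0.776046 = 1.90907 m.
A = 3.85 × 3.2 = 12.32 m².
Resultant F = γ·h_c·A = 15.56847 × 1.90907 × 12.32 = 366.166 kN.
I_c = b·h³/12 = 3.85 × 3.2³/12 = 10.5131 m⁴.
Centre of pressure: y_p = y_c + I_c/(y_c·A) = 2.46 + 10.5131/(2.46 × 12.32) = 2.46 + 0.346885 = 2.80688 m along the plane.
Vertically, h_p = y_p·sinθ = 2.80688 × 0.776046 = 2.17827 m.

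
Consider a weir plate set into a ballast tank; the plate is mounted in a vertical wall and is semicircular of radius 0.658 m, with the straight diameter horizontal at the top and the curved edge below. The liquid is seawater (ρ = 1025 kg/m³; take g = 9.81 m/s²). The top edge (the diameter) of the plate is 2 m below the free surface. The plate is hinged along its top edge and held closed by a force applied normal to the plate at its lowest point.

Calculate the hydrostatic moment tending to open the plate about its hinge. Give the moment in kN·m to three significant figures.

M ≈ 4.56 kN·m

γ = ρg = 1025 × 9.81 / 1000 = 10.05525 kN/m³.
The centroid of a semicircle lies 4r/(3π) = 0.279264 m from the diameter, here below the top edge, so the centroid depth is h_c = 2 + 0.279264 = 2.27926 m.
A = πr²/2 = π × 0.658²/2 = 0.680098 m².
Resultant F = γ·h_c·A = 10.05525 × 2.27926 × 0.680098 = 15.5868 kN.
I_c = (π/8 − 8/(9π))·r⁴ = 0.109757 × 0.658⁴ = 0.0205748 m⁴.
Centre of pressure: y_p = y_c + I_c/(y_c·A) = 2.27926 + 0.0205748/(2.27926 × 0.680098) = 2.27926 + 0.013273 = 2.29253 m along the plane.
The resultant acts 0.279264 + 0.013273 = 0.292537 m (along the plate) below the hinge at the top edge, so the moment about the hinge is M = F × 0.292537 = 15.5868 × 0.292537 = 4.55972 kN·m.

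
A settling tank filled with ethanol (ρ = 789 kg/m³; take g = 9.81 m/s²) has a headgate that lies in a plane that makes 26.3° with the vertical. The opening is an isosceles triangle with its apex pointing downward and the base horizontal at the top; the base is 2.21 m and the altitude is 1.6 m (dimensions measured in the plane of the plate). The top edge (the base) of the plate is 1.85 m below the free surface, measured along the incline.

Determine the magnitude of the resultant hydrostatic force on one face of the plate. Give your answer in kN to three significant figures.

F ≈ 29.2 kN

γ = ρg = 789 × 9.81 / 1000 = 7.74009 kN/m³.
The plate makes 26.3° with the vertical, i.e. θ = 90° − 26.3° = 63.7° to the horizontal. Measuring y along the incline from the free-surface line, vertical depth h = y·sinθ with sinθ = 0.896486.
With the apex down, the centroid sits h/3 = 1.6/3 = 0.533333 m below the base (the top edge), so y_c = 1.85 + 0.533333 = 2.38333 m and h_c = 2.38333 × 0.896486 = 2.13662 m.
A = ½ × 2.21 × 1.6 = 1.768 m².
Resultant F = γ·h_c·A = 7.74009 × 2.13662 × 1.768 = 29.2385 kN.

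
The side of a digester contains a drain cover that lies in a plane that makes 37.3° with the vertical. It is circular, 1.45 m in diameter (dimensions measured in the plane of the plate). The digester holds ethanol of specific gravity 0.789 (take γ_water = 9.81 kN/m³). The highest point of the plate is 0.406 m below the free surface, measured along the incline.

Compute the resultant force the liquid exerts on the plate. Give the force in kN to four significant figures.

γ = 0.789 × 9.81 = 7.74009 kN/m³.
The plate makes 37.3° with the vertical, i.e. θ = 90° − 37.3° = 52.7° to the horizontal. Measuring y along the incline from the free-surface line, vertical depth h = y·sinθ with sinθ = 0.795473.
The centroid is at the centre, 0.725 m below the top of the plate, so y_c = 0.406 + 0.725 = 1.131 m and h_c = 1.131 × 0.795473 = 0.89968 m.
A = π(0.725)² = 1.6513 m².
Resultant F = γ·h_c·A = 7.74009 × 0.89968 × 1.6513 = 11.499 kN.

F ≈ 11.50 kN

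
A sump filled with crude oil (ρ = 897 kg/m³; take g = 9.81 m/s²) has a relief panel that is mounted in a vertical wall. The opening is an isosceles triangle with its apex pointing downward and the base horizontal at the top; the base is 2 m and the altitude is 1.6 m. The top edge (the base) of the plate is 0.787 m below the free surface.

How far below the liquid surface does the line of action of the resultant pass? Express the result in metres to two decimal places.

h_p = 1.43 m

γ = ρg = 897 × 9.81 / 1000 = 8.79957 kN/m³.
With the apex down, the centroid sits h/3 = 1.6/3 = 0.533333 m below the base (the top edge), so the centroid depth is h_c = 0.787 + 0.533333 = 1.32033 m.
A = ½ × 2 × 1.6 = 1.6 m².
Resultant F = γ·h_c·A = 8.79957 × 1.32033 × 1.6 = 18.5893 kN.
I_c = b·h³/36 = 2 × 1.6³/36 = 0.227556 m⁴.
Centre of pressure: y_p = y_c + I_c/(y_c·A) = 1.32033 + 0.227556/(1.32033 × 1.6) = 1.32033 + 0.107717 = 1.42805 m along the plane.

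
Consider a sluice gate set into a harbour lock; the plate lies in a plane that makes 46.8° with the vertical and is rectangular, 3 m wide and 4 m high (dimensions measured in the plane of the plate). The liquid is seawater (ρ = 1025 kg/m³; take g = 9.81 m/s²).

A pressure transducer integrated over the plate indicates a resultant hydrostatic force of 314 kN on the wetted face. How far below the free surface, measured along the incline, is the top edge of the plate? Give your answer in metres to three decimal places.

γ = ρg = 1025 × 9.81 / 1000 = 10.05525 kN/m³.
A = 3 × 4 = 12 m².
From F = γ·h_c·A, the centroid depth is h_c = 314/(10.05525 × 12) = 2.60229 m.
The plate makes 46.8° with the vertical, i.e. θ = 90° − 46.8° = 43.2° to the horizontal. Measuring y along the incline from the free-surface line, vertical depth h = y·sinθ with sinθ = 0.684547.
Along the incline, y_c = h_c/sinθ = 2.60229/0.684547 = 3.80148 m.
The centroid lies 4/2 = 2 m below the top edge, so the top edge sits at y_top = 3.80148 − 2 = 1.80148 m along the incline.

y_top ≈ 1.801 m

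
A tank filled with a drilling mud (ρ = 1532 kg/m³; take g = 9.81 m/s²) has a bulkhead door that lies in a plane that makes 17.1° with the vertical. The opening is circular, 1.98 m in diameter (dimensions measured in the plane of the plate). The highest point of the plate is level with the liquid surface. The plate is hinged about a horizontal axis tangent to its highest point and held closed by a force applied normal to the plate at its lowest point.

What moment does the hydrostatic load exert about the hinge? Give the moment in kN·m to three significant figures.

M ≈ 54.2 kN·m

γ = ρg = 1532 × 9.81 / 1000 = 15.02892 kN/m³.
The plate makes 17.1° with the vertical, i.e. θ = 90° − 17.1° = 72.9° to the horizontal. Measuring y along the incline from the free-surface line, vertical depth h = y·sinθ with sinθ = 0.955793.
The centroid is at the centre, 0.99 m below the top of the plate, so y_c = 0.99 m and h_c = 0.99 × 0.955793 = 0.946235 m.
A = π(0.99)² = 3.07907 m².
Resultant F = γ·h_c·A = 15.02892 × 0.946235 × 3.07907 = 43.7871 kN.
I_c = πr⁴/4 = π × 0.99⁴/4 = 0.75445 m⁴.
Centre of pressure: y_p = y_c + I_c/(y_c·A) = 0.99 + 0.75445/(0.99 × 3.07907) = 0.99 + 0.2475 = 1.2375 m along the plane.
The resultant acts 0.99 + 0.2475 = 1.2375 m (along the plate) below the hinge at the top edge, so the moment about the hinge is M = F × 1.2375 = 43.7871 × 1.2375 = 54.1865 kN·m.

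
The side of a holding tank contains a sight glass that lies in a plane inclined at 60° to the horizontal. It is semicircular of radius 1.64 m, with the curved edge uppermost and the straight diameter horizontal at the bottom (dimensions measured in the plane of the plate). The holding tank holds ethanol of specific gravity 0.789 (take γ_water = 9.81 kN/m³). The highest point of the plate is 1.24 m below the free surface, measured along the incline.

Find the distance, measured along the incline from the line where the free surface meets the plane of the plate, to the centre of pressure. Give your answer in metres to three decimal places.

γ = 0.789 × 9.81 = 7.74009 kN/m³.
Let θ = 60° be the plate's angle to the horizontal; measure y along the incline from where the plane meets the free surface. Vertical depth h = y·sinθ with sinθ = 0.866025.
The centroid lies 4r/(3π) = 0.696038 m above the diameter, so r − 4r/(3π) = 1.64 − 0.696038 = 0.943962 m below the topmost point, so y_c = 1.24 + 0.943962 = 2.18396 m and h_c = 2.18396 × 0.866025 = 1.89136 m.
A = πr²/2 = π × 1.64²/2 = 4.22481 m².
Resultant F = γ·h_c·A = 7.74009 × 1.89136 × 4.22481 = 61.8482 kN.
I_c = (π/8 − 8/(9π))·r⁴ = 0.109757 × 1.64⁴ = 0.793976 m⁴.
Centre of pressure: y_p = y_c + I_c/(y_c·A) = 2.18396 + 0.793976/(2.18396 × 4.22481) = 2.18396 + 0.0860509 = 2.27001 m along the plane.

y_p = 2.270 m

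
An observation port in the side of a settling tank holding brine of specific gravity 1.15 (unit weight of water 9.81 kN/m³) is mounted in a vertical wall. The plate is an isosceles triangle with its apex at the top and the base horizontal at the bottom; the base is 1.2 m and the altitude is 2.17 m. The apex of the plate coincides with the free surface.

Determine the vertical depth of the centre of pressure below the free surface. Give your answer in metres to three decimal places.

γ = 1.15 × 9.81 = 11.2815 kN/m³.
With the apex up, the centroid sits 2h/3 = 2 × 2.17/3 = 1.44667 m below the apex, so the centroid depth is h_c = 1.44667 m.
A = ½ × 1.2 × 2.17 = 1.302 m².
Resultant F = γ·h_c·A = 11.2815 × 1.44667 × 1.302 = 21.2494 kN.
I_c = b·h³/36 = 1.2 × 2.17³/36 = 0.34061 m⁴.
Centre of pressure: y_p = y_c + I_c/(y_c·A) = 1.44667 + 0.34061/(1.44667 × 1.302) = 1.44667 + 0.180833 = 1.6275 m along the plane.

h_p = 1.628 m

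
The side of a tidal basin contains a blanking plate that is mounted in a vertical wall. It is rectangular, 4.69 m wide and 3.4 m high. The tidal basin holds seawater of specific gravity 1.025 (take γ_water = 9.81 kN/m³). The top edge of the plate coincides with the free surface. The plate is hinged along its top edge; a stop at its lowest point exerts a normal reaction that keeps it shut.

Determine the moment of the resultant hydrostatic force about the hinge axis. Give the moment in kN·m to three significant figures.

M ≈ 618 kN·m

γ = 1.025 × 9.81 = 10.05525 kN/m³.
The centroid lies 3.4/2 = 1.7 m below the top edge, so the centroid depth is h_c = 1.7 m.
A = 4.69 × 3.4 = 15.946 m².
Resultant F = γ·h_c·A = 10.05525 × 1.7 × 15.946 = 272.58 kN.
I_c = b·h³/12 = 4.69 × 3.4³/12 = 15.3613 m⁴.
Centre of pressure: y_p = y_c + I_c/(y_c·A) = 1.7 + 15.3613/(1.7 × 15.946) = 1.7 + 0.566666 = 2.26667 m along the plane.
The resultant acts 1.7 + 0.566666 = 2.26667 m (along the plate) below the hinge at the top edge, so the moment about the hinge is M = F × 2.26667 = 272.58 × 2.26667 = 617.849 kN·m.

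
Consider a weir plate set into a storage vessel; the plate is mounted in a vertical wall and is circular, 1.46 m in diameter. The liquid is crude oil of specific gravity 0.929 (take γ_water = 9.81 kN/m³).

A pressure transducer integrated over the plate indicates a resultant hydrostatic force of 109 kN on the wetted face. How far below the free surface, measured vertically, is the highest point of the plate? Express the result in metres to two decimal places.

γ = 0.929 × 9.81 = 9.11349 kN/m³.
A = π(0.73)² = 1.67415 m².
From F = γ·h_c·A, the centroid depth is h_c = 109/(9.11349 × 1.67415) = 7.1441 m.
The centroid is at the centre, 0.73 m below the top of the plate, so the highest point sits at h_top = 7.1441 − 0.73 = 6.4141 m below the surface.

d_top ≈ 6.41 m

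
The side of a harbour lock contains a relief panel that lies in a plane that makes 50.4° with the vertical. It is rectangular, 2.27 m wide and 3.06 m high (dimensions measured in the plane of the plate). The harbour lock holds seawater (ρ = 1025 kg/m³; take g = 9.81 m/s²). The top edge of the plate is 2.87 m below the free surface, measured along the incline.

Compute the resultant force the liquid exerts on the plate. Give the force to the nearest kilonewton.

F ≈ 196 kN

γ = ρg = 1025 × 9.81 / 1000 = 10.05525 kN/m³.
The plate makes 50.4° with the vertical, i.e. θ = 90° − 50.4° = 39.6° to the horizontal. Measuring y along the incline from the free-surface line, vertical depth h = y·sinθ with sinθ = 0.637424.
The centroid lies 3.06/2 = 1.53 m below the top edge, so y_c = 2.87 + 1.53 = 4.4 m and h_c = 4.4 × 0.637424 = 2.80467 m.
A = 2.27 × 3.06 = 6.9462 m².
Resultant F = γ·h_c·A = 10.05525 × 2.80467 × 6.9462 = 195.894 kN.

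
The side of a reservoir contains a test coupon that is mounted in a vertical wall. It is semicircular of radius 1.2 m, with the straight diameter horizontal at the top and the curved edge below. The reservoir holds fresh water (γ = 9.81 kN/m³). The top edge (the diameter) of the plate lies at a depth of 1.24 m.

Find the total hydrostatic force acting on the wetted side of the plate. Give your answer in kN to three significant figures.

F ≈ 38.8 kN

γ = 9.81 kN/m³.
The centroid of a semicircle lies 4r/(3π) = 0.509296 m from the diameter, here below the top edge, so the centroid depth is h_c = 1.24 + 0.509296 = 1.7493 m.
A = πr²/2 = π × 1.2²/2 = 2.26195 m².
Resultant F = γ·h_c·A = 9.81 × 1.7493 × 2.26195 = 38.8165 kN.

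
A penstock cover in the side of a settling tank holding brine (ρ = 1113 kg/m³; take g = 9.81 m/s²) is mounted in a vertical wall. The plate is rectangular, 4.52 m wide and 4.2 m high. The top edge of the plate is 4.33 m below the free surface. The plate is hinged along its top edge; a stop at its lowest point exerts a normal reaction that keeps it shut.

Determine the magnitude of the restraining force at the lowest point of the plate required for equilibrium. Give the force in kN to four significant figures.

γ = ρg = 1113 × 9.81 / 1000 = 10.91853 kN/m³.
The centroid lies 4.2/2 = 2.1 m below the top edge, so the centroid depth is h_c = 4.33 + 2.1 = 6.43 m.
A = 4.52 × 4.2 = 18.984 m².
Resultant F = γ·h_c·A = 10.91853 × 6.43 × 18.984 = 1332.79 kN.
I_c = b·h³/12 = 4.52 × 4.2³/12 = 27.9065 m⁴.
Centre of pressure: y_p = y_c + I_c/(y_c·A) = 6.43 + 27.9065/(6.43 × 18.984) = 6.43 + 0.228616 = 6.65862 m along the plane.
The resultant acts 2.1 + 0.228616 = 2.32862 m (along the plate) below the hinge at the top edge, so the moment about the hinge is M = F × 2.32862 = 1332.79 × 2.32862 = 3103.56 kN·m.
A normal force at the bottom, 4.2 m from the hinge, must supply this moment: P = 3103.56/4.2 = 738.943 kN.

P ≈ 738.9 kN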